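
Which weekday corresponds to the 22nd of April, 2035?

Doomsday rule: the anchor day for the 2000s is Tuesday. For year 35: 35÷12 = 2 r 11, and 11÷4 = 2, so 2+11+2 = 15.
Tuesday + 15 ≡ Wednesday — that's 2035's doomsday.
In April the doomsday date is Apr 4.
Apr 22 is 18 days after Apr 4; 18 mod 7 = 4, so Wednesday + 4 = Sunday.

Sunday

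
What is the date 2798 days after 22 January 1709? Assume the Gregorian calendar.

September 20, 1716

+365 (one year) → Jan 22, 1710 (2433 left).
+365 (one year) → Jan 22, 1711 (2068 left).
+365 (one year) → Jan 22, 1712 (1703 left).
+366 (one year; includes Feb 29, 1712) → Jan 22, 1713 (1337 left).
+365 (one year) → Jan 22, 1714 (972 left).
+365 (one year) → Jan 22, 1715 (607 left).
+365 (one year) → Jan 22, 1716 (242 left).
Jan has 31 days: +10 → Feb 1, 1716 (232 left).
Feb has 29 days: +29 → Mar 1, 1716 (203 left).
Mar has 31 days: +31 → Apr 1, 1716 (172 left).
Apr has 30 days: +30 → May 1, 1716 (142 left).
May has 31 days: +31 → Jun 1, 1716 (111 left).
Jun has 30 days: +30 → Jul 1, 1716 (81 left).
Jul has 31 days: +31 → Aug 1, 1716 (50 left).
Aug has 31 days: +31 → Sep 1, 1716 (19 left).
+19 → Sep 20, 1716.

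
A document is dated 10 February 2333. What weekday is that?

Friday

Doomsday rule: the anchor day for the 2300s is Wednesday. For year 33: 33÷12 = 2 r 9, and 9÷4 = 2, so 2+9+2 = 13.
Wednesday + 13 ≡ Tuesday — that's 2333's doomsday.
In February the doomsday date is Feb 28 (2333 is not a leap year).
Feb 10 is 18 days before Feb 28; 18 mod 7 = 4, so Tuesday − 4 = Friday.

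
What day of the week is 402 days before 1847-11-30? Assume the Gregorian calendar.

First find the weekday of Nov 30, 1847. Doomsday rule: the anchor day for the 1800s is Friday. For year 47: 47÷12 = 3 r 11, and 11÷4 = 2, so 3+11+2 = 16.
Friday + 16 ≡ Sunday — that's 1847's doomsday.
In November the doomsday date is Nov 7.
Nov 30 is 23 days after Nov 7; 23 mod 7 = 2, so Sunday + 2 = Tuesday.
402 mod 7 = 3, so 402 days before a Tuesday is Tuesday − 3 = Saturday.

Saturday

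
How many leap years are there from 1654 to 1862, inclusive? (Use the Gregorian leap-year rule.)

Multiples of 4 in [1654,1862]: 52.
Of those, multiples of 100: 2 (not leap unless ÷400).
Multiples of 400: 0.
Leap years = 52 − 2 + 0 = 50.

50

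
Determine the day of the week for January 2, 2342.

Doomsday rule: the anchor day for the 2300s is Wednesday. For year 42: 42÷12 = 3 r 6, and 6÷4 = 1, so 3+6+1 = 10.
Wednesday + 10 ≡ Saturday — that's 2342's doomsday.
In January the doomsday date is Jan 3 (2342 is not a leap year).
Jan 2 is 1 day before Jan 3; 1 mod 7 = 1, so Saturday − 1 = Friday.

Friday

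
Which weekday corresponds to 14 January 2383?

Doomsday rule: the anchor day for the 2300s is Wednesday. For year 83: 83÷12 = 6 r 11, and 11÷4 = 2, so 6+11+2 = 19.
Wednesday + 19 ≡ Monday — that's 2383's doomsday.
In January the doomsday date is Jan 3 (2383 is not a leap year).
Jan 14 is 11 days after Jan 3; 11 mod 7 = 4, so Monday + 4 = Friday.

Friday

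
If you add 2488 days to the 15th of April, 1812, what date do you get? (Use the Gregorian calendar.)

February 6, 1819

+365 (one year) → Apr 15, 1813 (2123 left).
+365 (one year) → Apr 15, 1814 (1758 left).
+365 (one year) → Apr 15, 1815 (1393 left).
+366 (one year; includes Feb 29, 1816) → Apr 15, 1816 (1027 left).
+365 (one year) → Apr 15, 1817 (662 left).
+365 (one year) → Apr 15, 1818 (297 left).
Apr has 30 days: +16 → May 1, 1818 (281 left).
May has 31 days: +31 → Jun 1, 1818 (250 left).
Jun has 30 days: +30 → Jul 1, 1818 (220 left).
Jul has 31 days: +31 → Aug 1, 1818 (189 left).
Aug has 31 days: +31 → Sep 1, 1818 (158 left).
Sep has 30 days: +30 → Oct 1, 1818 (128 left).
Oct has 31 days: +31 → Nov 1, 1818 (97 left).
Nov has 30 days: +30 → Dec 1, 1818 (67 left).
Dec has 31 days: +31 → Jan 1, 1819 (36 left).
Jan has 31 days: +31 → Feb 1, 1819 (5 left).
+5 → Feb 6, 1819.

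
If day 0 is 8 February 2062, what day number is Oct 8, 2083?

Feb 8, 2062 → Feb 8, 2063: 365 days.
Feb 8, 2063 → Feb 8, 2064: 365 days.
Feb 8, 2064 → Feb 8, 2065: 366 days (Feb 29, 2064 is in that span).
Feb 8, 2065 → Feb 8, 2066: 365 days.
Feb 8, 2066 → Feb 8, 2067: 365 days.
Feb 8, 2067 → Feb 8, 2068: 365 days.
Feb 8, 2068 → Feb 8, 2069: 366 days (Feb 29, 2068 is in that span).
Feb 8, 2069 → Feb 8, 2070: 365 days.
Feb 8, 2070 → Feb 8, 2071: 365 days.
Feb 8, 2071 → Feb 8, 2072: 365 days.
Feb 8, 2072 → Feb 8, 2073: 366 days (Feb 29, 2072 is in that span).
Feb 8, 2073 → Feb 8, 2074: 365 days.
Feb 8, 2074 → Feb 8, 2075: 365 days.
Feb 8, 2075 → Feb 8, 2076: 365 days.
Feb 8, 2076 → Feb 8, 2077: 366 days (Feb 29, 2076 is in that span).
Feb 8, 2077 → Feb 8, 2078: 365 days.
Feb 8, 2078 → Feb 8, 2079: 365 days.
Feb 8, 2079 → Feb 8, 2080: 365 days.
Feb 8, 2080 → Feb 8, 2081: 366 days (Feb 29, 2080 is in that span).
Feb 8, 2081 → Feb 8, 2082: 365 days.
Feb 8, 2082 → Feb 8, 2083: 365 days.
Feb 8, 2083 → Mar 8, 2083: 28 days (February has 28).
Mar 8, 2083 → Apr 8, 2083: 31 days (March has 31).
Apr 8, 2083 → May 8, 2083: 30 days (April has 30).
May 8, 2083 → Jun 8, 2083: 31 days (May has 31).
Jun 8, 2083 → Jul 8, 2083: 30 days (June has 30).
Jul 8, 2083 → Aug 8, 2083: 31 days (July has 31).
Aug 8, 2083 → Sep 8, 2083: 31 days (August has 31).
Sep 8, 2083 → Oct 8, 2083: 30 days.
Total: 7912 days.

7912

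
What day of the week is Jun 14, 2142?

Doomsday rule: the anchor day for the 2100s is Sunday. For year 42: 42÷12 = 3 r 6, and 6÷4 = 1, so 3+6+1 = 10.
Sunday + 10 ≡ Wednesday — that's 2142's doomsday.
In June the doomsday date is Jun 6.
Jun 14 is 8 days after Jun 6; 8 mod 7 = 1, so Wednesday + 1 = Thursday.

Thursday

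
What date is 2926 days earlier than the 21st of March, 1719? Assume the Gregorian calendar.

−365 (one year) → Mar 21, 1718 (2561 left).
−365 (one year) → Mar 21, 1717 (2196 left).
−365 (one year) → Mar 21, 1716 (1831 left).
−366 (one year; includes Feb 29, 1716) → Mar 21, 1715 (1465 left).
−365 (one year) → Mar 21, 1714 (1100 left).
−365 (one year) → Mar 21, 1713 (735 left).
−365 (one year) → Mar 21, 1712 (370 left).
−21 → Feb 29, 1712 (end of Feb, 29 days; 349 left).
−29 → Jan 31, 1712 (end of Jan, 31 days; 320 left).
−31 → Dec 31, 1711 (end of Dec, 31 days; 289 left).
−31 → Nov 30, 1711 (end of Nov, 30 days; 258 left).
−30 → Oct 31, 1711 (end of Oct, 31 days; 228 left).
−31 → Sep 30, 1711 (end of Sep, 30 days; 197 left).
−30 → Aug 31, 1711 (end of Aug, 31 days; 167 left).
−31 → Jul 31, 1711 (end of Jul, 31 days; 136 left).
−31 → Jun 30, 1711 (end of Jun, 30 days; 105 left).
−30 → May 31, 1711 (end of May, 31 days; 75 left).
−31 → Apr 30, 1711 (end of Apr, 30 days; 44 left).
−30 → Mar 31, 1711 (end of Mar, 31 days; 14 left).
−14 → Mar 17, 1711.

March 17, 1711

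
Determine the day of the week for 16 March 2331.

Doomsday rule: the anchor day for the 2300s is Wednesday. For year 31: 31÷12 = 2 r 7, and 7÷4 = 1, so 2+7+1 = 10.
Wednesday + 10 ≡ Saturday — that's 2331's doomsday.
In March the doomsday date is Mar 14.
Mar 16 is 2 days after Mar 14; 2 mod 7 = 2, so Saturday + 2 = Monday.

Monday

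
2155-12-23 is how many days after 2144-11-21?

Nov 21, 2144 → Nov 21, 2145: 365 days.
Nov 21, 2145 → Nov 21, 2146: 365 days.
Nov 21, 2146 → Nov 21, 2147: 365 days.
Nov 21, 2147 → Nov 21, 2148: 366 days (Feb 29, 2148 is in that span).
Nov 21, 2148 → Nov 21, 2149: 365 days.
Nov 21, 2149 → Nov 21, 2150: 365 days.
Nov 21, 2150 → Nov 21, 2151: 365 days.
Nov 21, 2151 → Nov 21, 2152: 366 days (Feb 29, 2152 is in that span).
Nov 21, 2152 → Nov 21, 2153: 365 days.
Nov 21, 2153 → Nov 21, 2154: 365 days.
Nov 21, 2154 → Dec 21, 2154: 30 days (November has 30).
Dec 21, 2154 → Jan 21, 2155: 31 days (December has 31).
Jan 21, 2155 → Feb 21, 2155: 31 days (January has 31).
Feb 21, 2155 → Mar 21, 2155: 28 days (February has 28).
Mar 21, 2155 → Apr 21, 2155: 31 days (March has 31).
Apr 21, 2155 → May 21, 2155: 30 days (April has 30).
May 21, 2155 → Jun 21, 2155: 31 days (May has 31).
Jun 21, 2155 → Jul 21, 2155: 30 days (June has 30).
Jul 21, 2155 → Aug 21, 2155: 31 days (July has 31).
Aug 21, 2155 → Sep 21, 2155: 31 days (August has 31).
Sep 21, 2155 → Oct 21, 2155: 30 days (September has 30).
Oct 21, 2155 → Nov 21, 2155: 31 days (October has 31).
Nov 21, 2155 → Dec 21, 2155: 30 days (November has 30).
Dec 21, 2155 → Dec 23, 2155: 2 days.
Total: 4049 days.

4049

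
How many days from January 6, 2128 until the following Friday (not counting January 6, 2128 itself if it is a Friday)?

Jan 6, 2128 is a Tuesday.
From Tuesday to the next Friday is 3 days.

3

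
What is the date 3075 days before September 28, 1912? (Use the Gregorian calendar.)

April 28, 1904

−366 (one year; includes Feb 29, 1912) → Sep 28, 1911 (2709 left).
−365 (one year) → Sep 28, 1910 (2344 left).
−365 (one year) → Sep 28, 1909 (1979 left).
−365 (one year) → Sep 28, 1908 (1614 left).
−366 (one year; includes Feb 29, 1908) → Sep 28, 1907 (1248 left).
−365 (one year) → Sep 28, 1906 (883 left).
−365 (one year) → Sep 28, 1905 (518 left).
−365 (one year) → Sep 28, 1904 (153 left).
−28 → Aug 31, 1904 (end of Aug, 31 days; 125 left).
−31 → Jul 31, 1904 (end of Jul, 31 days; 94 left).
−31 → Jun 30, 1904 (end of Jun, 30 days; 63 left).
−30 → May 31, 1904 (end of May, 31 days; 33 left).
−31 → Apr 30, 1904 (end of Apr, 30 days; 2 left).
−2 → Apr 28, 1904.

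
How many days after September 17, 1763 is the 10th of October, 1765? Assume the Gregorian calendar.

Sep 17, 1763 → Sep 17, 1764: 366 days (Feb 29, 1764 is in that span).
Sep 17, 1764 → Oct 17, 1764: 30 days (September has 30).
Oct 17, 1764 → Nov 17, 1764: 31 days (October has 31).
Nov 17, 1764 → Dec 17, 1764: 30 days (November has 30).
Dec 17, 1764 → Jan 17, 1765: 31 days (December has 31).
Jan 17, 1765 → Feb 17, 1765: 31 days (January has 31).
Feb 17, 1765 → Mar 17, 1765: 28 days (February has 28).
Mar 17, 1765 → Apr 17, 1765: 31 days (March has 31).
Apr 17, 1765 → May 17, 1765: 30 days (April has 30).
May 17, 1765 → Jun 17, 1765: 31 days (May has 31).
Jun 17, 1765 → Jul 17, 1765: 30 days (June has 30).
Jul 17, 1765 → Aug 17, 1765: 31 days (July has 31).
Aug 17, 1765 → Sep 17, 1765: 31 days (August has 31).
Sep 17, 1765 → Oct 10, 1765: 23 days.
Total: 754 days.

754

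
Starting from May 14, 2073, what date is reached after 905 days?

+365 (one year) → May 14, 2074 (540 left).
+365 (one year) → May 14, 2075 (175 left).
May has 31 days: +18 → Jun 1, 2075 (157 left).
Jun has 30 days: +30 → Jul 1, 2075 (127 left).
Jul has 31 days: +31 → Aug 1, 2075 (96 left).
Aug has 31 days: +31 → Sep 1, 2075 (65 left).
Sep has 30 days: +30 → Oct 1, 2075 (35 left).
Oct has 31 days: +31 → Nov 1, 2075 (4 left).
+4 → Nov 5, 2075.

November 5, 2075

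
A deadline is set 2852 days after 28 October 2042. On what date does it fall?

August 19, 2050

+365 (one year) → Oct 28, 2043 (2487 left).
+366 (one year; includes Feb 29, 2044) → Oct 28, 2044 (2121 left).
+365 (one year) → Oct 28, 2045 (1756 left).
+365 (one year) → Oct 28, 2046 (1391 left).
+365 (one year) → Oct 28, 2047 (1026 left).
+366 (one year; includes Feb 29, 2048) → Oct 28, 2048 (660 left).
+365 (one year) → Oct 28, 2049 (295 left).
Oct has 31 days: +4 → Nov 1, 2049 (291 left).
Nov has 30 days: +30 → Dec 1, 2049 (261 left).
Dec has 31 days: +31 → Jan 1, 2050 (230 left).
Jan has 31 days: +31 → Feb 1, 2050 (199 left).
Feb has 28 days: +28 → Mar 1, 2050 (171 left).
Mar has 31 days: +31 → Apr 1, 2050 (140 left).
Apr has 30 days: +30 → May 1, 2050 (110 left).
May has 31 days: +31 → Jun 1, 2050 (79 left).
Jun has 30 days: +30 → Jul 1, 2050 (49 left).
Jul has 31 days: +31 → Aug 1, 2050 (18 left).
+18 → Aug 19, 2050.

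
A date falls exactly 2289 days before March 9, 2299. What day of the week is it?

Mar 9, 2299 is a Thursday.
2289 mod 7 = 0, so 2289 days before a Thursday is Thursday − 0 = Thursday.

Thursday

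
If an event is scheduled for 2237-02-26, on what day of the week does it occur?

Sunday

Doomsday rule: the anchor day for the 2200s is Friday. For year 37: 37÷12 = 3 r 1, and 1÷4 = 0, so 3+1+0 = 4.
Friday + 4 ≡ Tuesday — that's 2237's doomsday.
In February the doomsday date is Feb 28 (2237 is not a leap year).
Feb 26 is 2 days before Feb 28; 2 mod 7 = 2, so Tuesday − 2 = Sunday.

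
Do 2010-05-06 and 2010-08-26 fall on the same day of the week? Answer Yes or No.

From May 6, 2010 to Aug 26, 2010 is 112 days.
112 mod 7 = 0, so they are the same weekday.
(May 6, 2010 is a Thursday; Aug 26, 2010 is a Thursday.)

Yes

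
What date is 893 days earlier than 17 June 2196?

January 6, 2194

−366 (one year; includes Feb 29, 2196) → Jun 17, 2195 (527 left).
−365 (one year) → Jun 17, 2194 (162 left).
−17 → May 31, 2194 (end of May, 31 days; 145 left).
−31 → Apr 30, 2194 (end of Apr, 30 days; 114 left).
−30 → Mar 31, 2194 (end of Mar, 31 days; 84 left).
−31 → Feb 28, 2194 (end of Feb, 28 days; 53 left).
−28 → Jan 31, 2194 (end of Jan, 31 days; 25 left).
−25 → Jan 6, 2194.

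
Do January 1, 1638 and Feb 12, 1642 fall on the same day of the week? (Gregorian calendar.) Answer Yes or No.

From Jan 1, 1638 to Feb 12, 1642 is 1503 days.
1503 mod 7 = 5, so they are different weekdays.
(Jan 1, 1638 is a Friday; Feb 12, 1642 is a Wednesday.)

No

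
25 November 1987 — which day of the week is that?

Wednesday

January 1, 1987 is a Thursday.
Jan 1, 1987 → Feb 1, 1987: 31 days (January has 31).
Feb 1, 1987 → Mar 1, 1987: 28 days (February has 28).
Mar 1, 1987 → Apr 1, 1987: 31 days (March has 31).
Apr 1, 1987 → May 1, 1987: 30 days (April has 30).
May 1, 1987 → Jun 1, 1987: 31 days (May has 31).
Jun 1, 1987 → Jul 1, 1987: 30 days (June has 30).
Jul 1, 1987 → Aug 1, 1987: 31 days (July has 31).
Aug 1, 1987 → Sep 1, 1987: 31 days (August has 31).
Sep 1, 1987 → Oct 1, 1987: 30 days (September has 30).
Oct 1, 1987 → Nov 1, 1987: 31 days (October has 31).
Nov 1, 1987 → Nov 25, 1987: 24 days.
Total: 328 days.
328 mod 7 = 6, so Thursday + 6 = Wednesday.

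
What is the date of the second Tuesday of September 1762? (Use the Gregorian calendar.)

September 14, 1762

September 1, 1762 is a Wednesday.
The first Tuesday is therefore September 7 (6 days later).
The second Tuesday is 7 + 1×7 = September 14.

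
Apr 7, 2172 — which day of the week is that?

Tuesday

January 1, 2172 is a Wednesday.
Jan 1, 2172 → Feb 1, 2172: 31 days (January has 31).
Feb 1, 2172 → Mar 1, 2172: 29 days (February has 29).
Mar 1, 2172 → Apr 1, 2172: 31 days (March has 31).
Apr 1, 2172 → Apr 7, 2172: 6 days.
Total: 97 days.
97 mod 7 = 6, so Wednesday + 6 = Tuesday.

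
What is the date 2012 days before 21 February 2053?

August 20, 2047

−366 (one year; includes Feb 29, 2052) → Feb 21, 2052 (1646 left).
−365 (one year) → Feb 21, 2051 (1281 left).
−365 (one year) → Feb 21, 2050 (916 left).
−365 (one year) → Feb 21, 2049 (551 left).
−366 (one year; includes Feb 29, 2048) → Feb 21, 2048 (185 left).
−21 → Jan 31, 2048 (end of Jan, 31 days; 164 left).
−31 → Dec 31, 2047 (end of Dec, 31 days; 133 left).
−31 → Nov 30, 2047 (end of Nov, 30 days; 102 left).
−30 → Oct 31, 2047 (end of Oct, 31 days; 72 left).
−31 → Sep 30, 2047 (end of Sep, 30 days; 41 left).
−30 → Aug 31, 2047 (end of Aug, 31 days; 11 left).
−11 → Aug 20, 2047.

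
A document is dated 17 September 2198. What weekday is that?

Monday

Doomsday rule: the anchor day for the 2100s is Sunday. For year 98: 98÷12 = 8 r 2, and 2÷4 = 0, so 8+2+0 = 10.
Sunday + 10 ≡ Wednesday — that's 2198's doomsday.
In September the doomsday date is Sep 5.
Sep 17 is 12 days after Sep 5; 12 mod 7 = 5, so Wednesday + 5 = Monday.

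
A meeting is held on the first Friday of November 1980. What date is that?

November 1, 1980 is a Saturday.
The first Friday is therefore November 7 (6 days later).

November 7, 1980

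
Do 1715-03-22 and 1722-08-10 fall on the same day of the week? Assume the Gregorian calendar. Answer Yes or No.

No

From Mar 22, 1715 to Aug 10, 1722 is 2698 days.
2698 mod 7 = 3, so they are different weekdays.
(Mar 22, 1715 is a Friday; Aug 10, 1722 is a Monday.)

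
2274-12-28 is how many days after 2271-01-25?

1433

Jan 25, 2271 → Jan 25, 2272: 365 days.
Jan 25, 2272 → Jan 25, 2273: 366 days (Feb 29, 2272 is in that span).
Jan 25, 2273 → Jan 25, 2274: 365 days.
Jan 25, 2274 → Feb 25, 2274: 31 days (January has 31).
Feb 25, 2274 → Mar 25, 2274: 28 days (February has 28).
Mar 25, 2274 → Apr 25, 2274: 31 days (March has 31).
Apr 25, 2274 → May 25, 2274: 30 days (April has 30).
May 25, 2274 → Jun 25, 2274: 31 days (May has 31).
Jun 25, 2274 → Jul 25, 2274: 30 days (June has 30).
Jul 25, 2274 → Aug 25, 2274: 31 days (July has 31).
Aug 25, 2274 → Sep 25, 2274: 31 days (August has 31).
Sep 25, 2274 → Oct 25, 2274: 30 days (September has 30).
Oct 25, 2274 → Nov 25, 2274: 31 days (October has 31).
Nov 25, 2274 → Dec 25, 2274: 30 days (November has 30).
Dec 25, 2274 → Dec 28, 2274: 3 days.
Total: 1433 days.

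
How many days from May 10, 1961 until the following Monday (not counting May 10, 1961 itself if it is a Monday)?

5

May 10, 1961 is a Wednesday.
From Wednesday to the next Monday is 5 days.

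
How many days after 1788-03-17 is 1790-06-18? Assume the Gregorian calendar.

823

Mar 17, 1788 → Mar 17, 1789: 365 days.
Mar 17, 1789 → Mar 17, 1790: 365 days.
Mar 17, 1790 → Apr 17, 1790: 31 days (March has 31).
Apr 17, 1790 → May 17, 1790: 30 days (April has 30).
May 17, 1790 → Jun 17, 1790: 31 days (May has 31).
Jun 17, 1790 → Jun 18, 1790: 1 days.
Total: 823 days.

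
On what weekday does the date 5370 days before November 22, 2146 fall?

First find the weekday of Nov 22, 2146. Doomsday rule: the anchor day for the 2100s is Sunday. For year 46: 46÷12 = 3 r 10, and 10÷4 = 2, so 3+10+2 = 15.
Sunday + 15 ≡ Monday — that's 2146's doomsday.
In November the doomsday date is Nov 7.
Nov 22 is 15 days after Nov 7; 15 mod 7 = 1, so Monday + 1 = Tuesday.
5370 mod 7 = 1, so 5370 days before a Tuesday is Tuesday − 1 = Monday.

Monday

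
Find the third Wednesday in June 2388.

June 15, 2388

June 1, 2388 is a Wednesday.
The first Wednesday is therefore June 1 (same day).
The third Wednesday is 1 + 2×7 = June 15.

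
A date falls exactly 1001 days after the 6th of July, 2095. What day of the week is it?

First find the weekday of Jul 6, 2095. Doomsday rule: the anchor day for the 2000s is Tuesday. For year 95: 95÷12 = 7 r 11, and 11÷4 = 2, so 7+11+2 = 20.
Tuesday + 20 ≡ Monday — that's 2095's doomsday.
In July the doomsday date is Jul 11.
Jul 6 is 5 days before Jul 11; 5 mod 7 = 5, so Monday − 5 = Wednesday.
1001 mod 7 = 0, so 1001 days after a Wednesday is Wednesday + 0 = Wednesday.

Wednesday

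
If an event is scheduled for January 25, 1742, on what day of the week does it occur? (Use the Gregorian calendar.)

Thursday

Doomsday rule: the anchor day for the 1700s is Sunday. For year 42: 42÷12 = 3 r 6, and 6÷4 = 1, so 3+6+1 = 10.
Sunday + 10 ≡ Wednesday — that's 1742's doomsday.
In January the doomsday date is Jan 3 (1742 is not a leap year).
Jan 25 is 22 days after Jan 3; 22 mod 7 = 1, so Wednesday + 1 = Thursday.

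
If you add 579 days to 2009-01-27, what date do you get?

August 29, 2010

+365 (one year) → Jan 27, 2010 (214 left).
Jan has 31 days: +5 → Feb 1, 2010 (209 left).
Feb has 28 days: +28 → Mar 1, 2010 (181 left).
Mar has 31 days: +31 → Apr 1, 2010 (150 left).
Apr has 30 days: +30 → May 1, 2010 (120 left).
May has 31 days: +31 → Jun 1, 2010 (89 left).
Jun has 30 days: +30 → Jul 1, 2010 (59 left).
Jul has 31 days: +31 → Aug 1, 2010 (28 left).
+28 → Aug 29, 2010.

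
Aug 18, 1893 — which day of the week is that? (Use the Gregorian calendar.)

Friday

Doomsday rule: the anchor day for the 1800s is Friday. For year 93: 93÷12 = 7 r 9, and 9÷4 = 2, so 7+9+2 = 18.
Friday + 18 ≡ Tuesday — that's 1893's doomsday.
In August the doomsday date is Aug 8.
Aug 18 is 10 days after Aug 8; 10 mod 7 = 3, so Tuesday + 3 = Friday.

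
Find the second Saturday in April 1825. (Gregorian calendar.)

April 9, 1825

April 1, 1825 is a Friday.
The first Saturday is therefore April 2 (1 days later).
The second Saturday is 2 + 1×7 = April 9.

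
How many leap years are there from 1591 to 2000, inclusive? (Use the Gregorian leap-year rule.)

Multiples of 4 in [1591,2000]: 103.
Of those, multiples of 100: 5 (not leap unless ÷400).
Multiples of 400: 2.
Leap years = 103 − 5 + 2 = 100.

100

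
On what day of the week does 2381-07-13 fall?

Monday

Doomsday rule: the anchor day for the 2300s is Wednesday. For year 81: 81÷12 = 6 r 9, and 9÷4 = 2, so 6+9+2 = 17.
Wednesday + 17 ≡ Saturday — that's 2381's doomsday.
In July the doomsday date is Jul 11.
Jul 13 is 2 days after Jul 11; 2 mod 7 = 2, so Saturday + 2 = Monday.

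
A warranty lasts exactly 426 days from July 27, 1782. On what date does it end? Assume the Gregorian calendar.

+365 (one year) → Jul 27, 1783 (61 left).
Jul has 31 days: +5 → Aug 1, 1783 (56 left).
Aug has 31 days: +31 → Sep 1, 1783 (25 left).
+25 → Sep 26, 1783.

September 26, 1783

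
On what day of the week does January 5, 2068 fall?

Thursday

Doomsday rule: the anchor day for the 2000s is Tuesday. For year 68: 68÷12 = 5 r 8, and 8÷4 = 2, so 5+8+2 = 15.
Tuesday + 15 ≡ Wednesday — that's 2068's doomsday.
In January the doomsday date is Jan 4 (2068 is a leap year (divisible by 4)).
Jan 5 is 1 day after Jan 4; 1 mod 7 = 1, so Wednesday + 1 = Thursday.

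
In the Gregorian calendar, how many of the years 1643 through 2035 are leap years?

Multiples of 4 in [1643,2035]: 98.
Of those, multiples of 100: 4 (not leap unless ÷400).
Multiples of 400: 1.
Leap years = 98 − 4 + 1 = 95.

95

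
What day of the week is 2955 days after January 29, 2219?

First find the weekday of Jan 29, 2219. Doomsday rule: the anchor day for the 2200s is Friday. For year 19: 19÷12 = 1 r 7, and 7÷4 = 1, so 1+7+1 = 9.
Friday + 9 ≡ Sunday — that's 2219's doomsday.
In January the doomsday date is Jan 3 (2219 is not a leap year).
Jan 29 is 26 days after Jan 3; 26 mod 7 = 5, so Sunday + 5 = Friday.
2955 mod 7 = 1, so 2955 days after a Friday is Friday + 1 = Saturday.

Saturday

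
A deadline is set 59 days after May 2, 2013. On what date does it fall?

June 30, 2013

May has 31 days: +30 → Jun 1, 2013 (29 left).
+29 → Jun 30, 2013.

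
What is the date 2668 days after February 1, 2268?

May 23, 2275

+366 (one year; includes Feb 29, 2268) → Feb 1, 2269 (2302 left).
+365 (one year) → Feb 1, 2270 (1937 left).
+365 (one year) → Feb 1, 2271 (1572 left).
+365 (one year) → Feb 1, 2272 (1207 left).
+366 (one year; includes Feb 29, 2272) → Feb 1, 2273 (841 left).
+365 (one year) → Feb 1, 2274 (476 left).
+365 (one year) → Feb 1, 2275 (111 left).
Feb has 28 days: +28 → Mar 1, 2275 (83 left).
Mar has 31 days: +31 → Apr 1, 2275 (52 left).
Apr has 30 days: +30 → May 1, 2275 (22 left).
+22 → May 23, 2275.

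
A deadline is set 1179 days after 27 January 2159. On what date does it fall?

April 20, 2162

+365 (one year) → Jan 27, 2160 (814 left).
+366 (one year; includes Feb 29, 2160) → Jan 27, 2161 (448 left).
+365 (one year) → Jan 27, 2162 (83 left).
Jan has 31 days: +5 → Feb 1, 2162 (78 left).
Feb has 28 days: +28 → Mar 1, 2162 (50 left).
Mar has 31 days: +31 → Apr 1, 2162 (19 left).
+19 → Apr 20, 2162.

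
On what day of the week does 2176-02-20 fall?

Tuesday

Doomsday rule: the anchor day for the 2100s is Sunday. For year 76: 76÷12 = 6 r 4, and 4÷4 = 1, so 6+4+1 = 11.
Sunday + 11 ≡ Thursday — that's 2176's doomsday.
In February the doomsday date is Feb 29 (2176 is a leap year (divisible by 4)).
Feb 20 is 9 days before Feb 29; 9 mod 7 = 2, so Thursday − 2 = Tuesday.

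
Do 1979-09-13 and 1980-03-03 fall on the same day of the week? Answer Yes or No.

From Sep 13, 1979 to Mar 3, 1980 is 172 days.
172 mod 7 = 4, so they are different weekdays.
(Sep 13, 1979 is a Thursday; Mar 3, 1980 is a Monday.)

No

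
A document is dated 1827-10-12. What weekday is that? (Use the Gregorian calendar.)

Friday

Doomsday rule: the anchor day for the 1800s is Friday. For year 27: 27÷12 = 2 r 3, and 3÷4 = 0, so 2+3+0 = 5.
Friday + 5 ≡ Wednesday — that's 1827's doomsday.
In October the doomsday date is Oct 10.
Oct 12 is 2 days after Oct 10; 2 mod 7 = 2, so Wednesday + 2 = Friday.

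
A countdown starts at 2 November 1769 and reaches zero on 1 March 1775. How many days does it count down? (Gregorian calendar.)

1945

Nov 2, 1769 → Nov 2, 1770: 365 days.
Nov 2, 1770 → Nov 2, 1771: 365 days.
Nov 2, 1771 → Nov 2, 1772: 366 days (Feb 29, 1772 is in that span).
Nov 2, 1772 → Nov 2, 1773: 365 days.
Nov 2, 1773 → Nov 2, 1774: 365 days.
Nov 2, 1774 → Dec 2, 1774: 30 days (November has 30).
Dec 2, 1774 → Jan 2, 1775: 31 days (December has 31).
Jan 2, 1775 → Feb 2, 1775: 31 days (January has 31).
Feb 2, 1775 → Mar 1, 1775: 27 days.
Total: 1945 days.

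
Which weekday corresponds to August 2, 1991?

Friday

January 1, 1991 is a Tuesday.
Jan 1, 1991 → Feb 1, 1991: 31 days (January has 31).
Feb 1, 1991 → Mar 1, 1991: 28 days (February has 28).
Mar 1, 1991 → Apr 1, 1991: 31 days (March has 31).
Apr 1, 1991 → May 1, 1991: 30 days (April has 30).
May 1, 1991 → Jun 1, 1991: 31 days (May has 31).
Jun 1, 1991 → Jul 1, 1991: 30 days (June has 30).
Jul 1, 1991 → Aug 1, 1991: 31 days (July has 31).
Aug 1, 1991 → Aug 2, 1991: 1 days.
Total: 213 days.
213 mod 7 = 3, so Tuesday + 3 = Friday.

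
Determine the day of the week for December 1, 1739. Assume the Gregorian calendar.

Tuesday

Doomsday rule: the anchor day for the 1700s is Sunday. For year 39: 39÷12 = 3 r 3, and 3÷4 = 0, so 3+3+0 = 6.
Sunday + 6 ≡ Saturday — that's 1739's doomsday.
In December the doomsday date is Dec 12.
Dec 1 is 11 days before Dec 12; 11 mod 7 = 4, so Saturday − 4 = Tuesday.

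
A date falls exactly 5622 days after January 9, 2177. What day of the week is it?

Friday

Jan 9, 2177 is a Thursday.
5622 mod 7 = 1, so 5622 days after a Thursday is Thursday + 1 = Friday.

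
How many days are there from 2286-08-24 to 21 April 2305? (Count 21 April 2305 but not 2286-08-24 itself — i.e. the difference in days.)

6814

Aug 24, 2286 → Aug 24, 2287: 365 days.
Aug 24, 2287 → Aug 24, 2288: 366 days (Feb 29, 2288 is in that span).
Aug 24, 2288 → Aug 24, 2289: 365 days.
Aug 24, 2289 → Aug 24, 2290: 365 days.
Aug 24, 2290 → Aug 24, 2291: 365 days.
Aug 24, 2291 → Aug 24, 2292: 366 days (Feb 29, 2292 is in that span).
Aug 24, 2292 → Aug 24, 2293: 365 days.
Aug 24, 2293 → Aug 24, 2294: 365 days.
Aug 24, 2294 → Aug 24, 2295: 365 days.
Aug 24, 2295 → Aug 24, 2296: 366 days (Feb 29, 2296 is in that span).
Aug 24, 2296 → Aug 24, 2297: 365 days.
Aug 24, 2297 → Aug 24, 2298: 365 days.
Aug 24, 2298 → Aug 24, 2299: 365 days.
Aug 24, 2299 → Aug 24, 2300: 365 days.
Aug 24, 2300 → Aug 24, 2301: 365 days.
Aug 24, 2301 → Aug 24, 2302: 365 days.
Aug 24, 2302 → Aug 24, 2303: 365 days.
Aug 24, 2303 → Aug 24, 2304: 366 days (Feb 29, 2304 is in that span).
Aug 24, 2304 → Sep 24, 2304: 31 days (August has 31).
Sep 24, 2304 → Oct 24, 2304: 30 days (September has 30).
Oct 24, 2304 → Nov 24, 2304: 31 days (October has 31).
Nov 24, 2304 → Dec 24, 2304: 30 days (November has 30).
Dec 24, 2304 → Jan 24, 2305: 31 days (December has 31).
Jan 24, 2305 → Feb 24, 2305: 31 days (January has 31).
Feb 24, 2305 → Mar 24, 2305: 28 days (February has 28).
Mar 24, 2305 → Apr 21, 2305: 28 days.
Total: 6814 days.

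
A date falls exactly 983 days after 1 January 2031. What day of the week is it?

Jan 1, 2031 is a Wednesday.
983 mod 7 = 3, so 983 days after a Wednesday is Wednesday + 3 = Saturday.

Saturday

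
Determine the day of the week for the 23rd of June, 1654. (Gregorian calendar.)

Tuesday

Doomsday rule: the anchor day for the 1600s is Tuesday. For year 54: 54÷12 = 4 r 6, and 6÷4 = 1, so 4+6+1 = 11.
Tuesday + 11 ≡ Saturday — that's 1654's doomsday.
In June the doomsday date is Jun 6.
Jun 23 is 17 days after Jun 6; 17 mod 7 = 3, so Saturday + 3 = Tuesday.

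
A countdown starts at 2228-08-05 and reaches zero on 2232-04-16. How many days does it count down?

Aug 5, 2228 → Aug 5, 2229: 365 days.
Aug 5, 2229 → Aug 5, 2230: 365 days.
Aug 5, 2230 → Aug 5, 2231: 365 days.
Aug 5, 2231 → Sep 5, 2231: 31 days (August has 31).
Sep 5, 2231 → Oct 5, 2231: 30 days (September has 30).
Oct 5, 2231 → Nov 5, 2231: 31 days (October has 31).
Nov 5, 2231 → Dec 5, 2231: 30 days (November has 30).
Dec 5, 2231 → Jan 5, 2232: 31 days (December has 31).
Jan 5, 2232 → Feb 5, 2232: 31 days (January has 31).
Feb 5, 2232 → Mar 5, 2232: 29 days (February has 29).
Mar 5, 2232 → Apr 5, 2232: 31 days (March has 31).
Apr 5, 2232 → Apr 16, 2232: 11 days.
Total: 1350 days.

1350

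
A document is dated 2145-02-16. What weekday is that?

January 1, 2145 is a Friday.
Jan 1, 2145 → Feb 1, 2145: 31 days (January has 31).
Feb 1, 2145 → Feb 16, 2145: 15 days.
Total: 46 days.
46 mod 7 = 4, so Friday + 4 = Tuesday.

Tuesday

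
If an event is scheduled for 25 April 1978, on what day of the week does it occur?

Doomsday rule: the anchor day for the 1900s is Wednesday. For year 78: 78÷12 = 6 r 6, and 6÷4 = 1, so 6+6+1 = 13.
Wednesday + 13 ≡ Tuesday — that's 1978's doomsday.
In April the doomsday date is Apr 4.
Apr 25 is 21 days after Apr 4; 21 mod 7 = 0, so Tuesday + 0 = Tuesday.

Tuesday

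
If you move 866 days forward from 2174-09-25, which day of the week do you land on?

Friday

First find the weekday of Sep 25, 2174. Doomsday rule: the anchor day for the 2100s is Sunday. For year 74: 74÷12 = 6 r 2, and 2÷4 = 0, so 6+2+0 = 8.
Sunday + 8 ≡ Monday — that's 2174's doomsday.
In September the doomsday date is Sep 5.
Sep 25 is 20 days after Sep 5; 20 mod 7 = 6, so Monday + 6 = Sunday.
866 mod 7 = 5, so 866 days after a Sunday is Sunday + 5 = Friday.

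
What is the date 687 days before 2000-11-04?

−366 (one year; includes Feb 29, 2000) → Nov 4, 1999 (321 left).
−4 → Oct 31, 1999 (end of Oct, 31 days; 317 left).
−31 → Sep 30, 1999 (end of Sep, 30 days; 286 left).
−30 → Aug 31, 1999 (end of Aug, 31 days; 256 left).
−31 → Jul 31, 1999 (end of Jul, 31 days; 225 left).
−31 → Jun 30, 1999 (end of Jun, 30 days; 194 left).
−30 → May 31, 1999 (end of May, 31 days; 164 left).
−31 → Apr 30, 1999 (end of Apr, 30 days; 133 left).
−30 → Mar 31, 1999 (end of Mar, 31 days; 103 left).
−31 → Feb 28, 1999 (end of Feb, 28 days; 72 left).
−28 → Jan 31, 1999 (end of Jan, 31 days; 44 left).
−31 → Dec 31, 1998 (end of Dec, 31 days; 13 left).
−13 → Dec 18, 1998.

December 18, 1998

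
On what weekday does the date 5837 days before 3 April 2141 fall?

Apr 3, 2141 is a Monday.
5837 mod 7 = 6, so 5837 days before a Monday is Monday − 6 = Tuesday.

Tuesday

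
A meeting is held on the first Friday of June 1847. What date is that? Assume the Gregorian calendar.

June 4, 1847

June 1, 1847 is a Tuesday.
The first Friday is therefore June 4 (3 days later).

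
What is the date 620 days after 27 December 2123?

+366 (one year; includes Feb 29, 2124) → Dec 27, 2124 (254 left).
Dec has 31 days: +5 → Jan 1, 2125 (249 left).
Jan has 31 days: +31 → Feb 1, 2125 (218 left).
Feb has 28 days: +28 → Mar 1, 2125 (190 left).
Mar has 31 days: +31 → Apr 1, 2125 (159 left).
Apr has 30 days: +30 → May 1, 2125 (129 left).
May has 31 days: +31 → Jun 1, 2125 (98 left).
Jun has 30 days: +30 → Jul 1, 2125 (68 left).
Jul has 31 days: +31 → Aug 1, 2125 (37 left).
Aug has 31 days: +31 → Sep 1, 2125 (6 left).
+6 → Sep 7, 2125.

September 7, 2125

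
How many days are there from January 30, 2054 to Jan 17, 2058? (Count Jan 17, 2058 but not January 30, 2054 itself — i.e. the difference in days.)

1448

Jan 30, 2054 → Jan 30, 2055: 365 days.
Jan 30, 2055 → Jan 30, 2056: 365 days.
Jan 30, 2056 → Jan 30, 2057: 366 days (Feb 29, 2056 is in that span).
Jan 30, 2057 → Feb 28, 2057: 29 days (January has 31).
Feb 28, 2057 → Mar 28, 2057: 28 days (February has 28).
Mar 28, 2057 → Apr 28, 2057: 31 days (March has 31).
Apr 28, 2057 → May 28, 2057: 30 days (April has 30).
May 28, 2057 → Jun 28, 2057: 31 days (May has 31).
Jun 28, 2057 → Jul 28, 2057: 30 days (June has 30).
Jul 28, 2057 → Aug 28, 2057: 31 days (July has 31).
Aug 28, 2057 → Sep 28, 2057: 31 days (August has 31).
Sep 28, 2057 → Oct 28, 2057: 30 days (September has 30).
Oct 28, 2057 → Nov 28, 2057: 31 days (October has 31).
Nov 28, 2057 → Dec 28, 2057: 30 days (November has 30).
Dec 28, 2057 → Jan 17, 2058: 20 days.
Total: 1448 days.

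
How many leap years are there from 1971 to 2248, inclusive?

68

Multiples of 4 in [1971,2248]: 70.
Of those, multiples of 100: 3 (not leap unless ÷400).
Multiples of 400: 1.
Leap years = 70 − 3 + 1 = 68.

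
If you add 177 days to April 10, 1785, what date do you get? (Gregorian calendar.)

Apr has 30 days: +21 → May 1, 1785 (156 left).
May has 31 days: +31 → Jun 1, 1785 (125 left).
Jun has 30 days: +30 → Jul 1, 1785 (95 left).
Jul has 31 days: +31 → Aug 1, 1785 (64 left).
Aug has 31 days: +31 → Sep 1, 1785 (33 left).
Sep has 30 days: +30 → Oct 1, 1785 (3 left).
+3 → Oct 4, 1785.

October 4, 1785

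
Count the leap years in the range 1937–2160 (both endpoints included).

55

Multiples of 4 in [1937,2160]: 56.
Of those, multiples of 100: 2 (not leap unless ÷400).
Multiples of 400: 1.
Leap years = 56 − 2 + 1 = 55.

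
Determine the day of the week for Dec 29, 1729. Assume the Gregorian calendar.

Doomsday rule: the anchor day for the 1700s is Sunday. For year 29: 29÷12 = 2 r 5, and 5÷4 = 1, so 2+5+1 = 8.
Sunday + 8 ≡ Monday — that's 1729's doomsday.
In December the doomsday date is Dec 12.
Dec 29 is 17 days after Dec 12; 17 mod 7 = 3, so Monday + 3 = Thursday.

Thursday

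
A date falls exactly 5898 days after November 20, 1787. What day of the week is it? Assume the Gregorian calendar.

Saturday

First find the weekday of Nov 20, 1787. Doomsday rule: the anchor day for the 1700s is Sunday. For year 87: 87÷12 = 7 r 3, and 3÷4 = 0, so 7+3+0 = 10.
Sunday + 10 ≡ Wednesday — that's 1787's doomsday.
In November the doomsday date is Nov 7.
Nov 20 is 13 days after Nov 7; 13 mod 7 = 6, so Wednesday + 6 = Tuesday.
5898 mod 7 = 4, so 5898 days after a Tuesday is Tuesday + 4 = Saturday.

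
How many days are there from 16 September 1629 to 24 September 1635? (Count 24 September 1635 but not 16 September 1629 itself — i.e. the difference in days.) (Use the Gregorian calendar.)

Sep 16, 1629 → Sep 16, 1630: 365 days.
Sep 16, 1630 → Sep 16, 1631: 365 days.
Sep 16, 1631 → Sep 16, 1632: 366 days (Feb 29, 1632 is in that span).
Sep 16, 1632 → Sep 16, 1633: 365 days.
Sep 16, 1633 → Sep 16, 1634: 365 days.
Sep 16, 1634 → Oct 16, 1634: 30 days (September has 30).
Oct 16, 1634 → Nov 16, 1634: 31 days (October has 31).
Nov 16, 1634 → Dec 16, 1634: 30 days (November has 30).
Dec 16, 1634 → Jan 16, 1635: 31 days (December has 31).
Jan 16, 1635 → Feb 16, 1635: 31 days (January has 31).
Feb 16, 1635 → Mar 16, 1635: 28 days (February has 28).
Mar 16, 1635 → Apr 16, 1635: 31 days (March has 31).
Apr 16, 1635 → May 16, 1635: 30 days (April has 30).
May 16, 1635 → Jun 16, 1635: 31 days (May has 31).
Jun 16, 1635 → Jul 16, 1635: 30 days (June has 30).
Jul 16, 1635 → Aug 16, 1635: 31 days (July has 31).
Aug 16, 1635 → Sep 16, 1635: 31 days (August has 31).
Sep 16, 1635 → Sep 24, 1635: 8 days.
Total: 2199 days.

2199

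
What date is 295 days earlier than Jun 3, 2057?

August 12, 2056

−3 → May 31, 2057 (end of May, 31 days; 292 left).
−31 → Apr 30, 2057 (end of Apr, 30 days; 261 left).
−30 → Mar 31, 2057 (end of Mar, 31 days; 231 left).
−31 → Feb 28, 2057 (end of Feb, 28 days; 200 left).
−28 → Jan 31, 2057 (end of Jan, 31 days; 172 left).
−31 → Dec 31, 2056 (end of Dec, 31 days; 141 left).
−31 → Nov 30, 2056 (end of Nov, 30 days; 110 left).
−30 → Oct 31, 2056 (end of Oct, 31 days; 80 left).
−31 → Sep 30, 2056 (end of Sep, 30 days; 49 left).
−30 → Aug 31, 2056 (end of Aug, 31 days; 19 left).
−19 → Aug 12, 2056.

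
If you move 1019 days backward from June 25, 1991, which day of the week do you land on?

Friday

First find the weekday of Jun 25, 1991. Doomsday rule: the anchor day for the 1900s is Wednesday. For year 91: 91÷12 = 7 r 7, and 7÷4 = 1, so 7+7+1 = 15.
Wednesday + 15 ≡ Thursday — that's 1991's doomsday.
In June the doomsday date is Jun 6.
Jun 25 is 19 days after Jun 6; 19 mod 7 = 5, so Thursday + 5 = Tuesday.
1019 mod 7 = 4, so 1019 days before a Tuesday is Tuesday − 4 = Friday.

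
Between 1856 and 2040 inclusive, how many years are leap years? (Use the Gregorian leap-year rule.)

46

Multiples of 4 in [1856,2040]: 47.
Of those, multiples of 100: 2 (not leap unless ÷400).
Multiples of 400: 1.
Leap years = 47 − 2 + 1 = 46.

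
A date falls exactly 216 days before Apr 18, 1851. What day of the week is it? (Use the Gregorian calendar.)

Saturday

Apr 18, 1851 is a Friday.
216 mod 7 = 6, so 216 days before a Friday is Friday − 6 = Saturday.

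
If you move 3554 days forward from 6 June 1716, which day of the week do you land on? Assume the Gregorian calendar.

Thursday

First find the weekday of Jun 6, 1716. Doomsday rule: the anchor day for the 1700s is Sunday. For year 16: 16÷12 = 1 r 4, and 4÷4 = 1, so 1+4+1 = 6.
Sunday + 6 ≡ Saturday — that's 1716's doomsday.
In June the doomsday date is Jun 6.
Jun 6 is the doomsday itself: Saturday.
3554 mod 7 = 5, so 3554 days after a Saturday is Saturday + 5 = Thursday.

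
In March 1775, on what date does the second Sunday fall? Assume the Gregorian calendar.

March 12, 1775

March 1, 1775 is a Wednesday.
The first Sunday is therefore March 5 (4 days later).
The second Sunday is 5 + 1×7 = March 12.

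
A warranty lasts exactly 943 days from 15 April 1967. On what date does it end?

November 13, 1969

+366 (one year; includes Feb 29, 1968) → Apr 15, 1968 (577 left).
+365 (one year) → Apr 15, 1969 (212 left).
Apr has 30 days: +16 → May 1, 1969 (196 left).
May has 31 days: +31 → Jun 1, 1969 (165 left).
Jun has 30 days: +30 → Jul 1, 1969 (135 left).
Jul has 31 days: +31 → Aug 1, 1969 (104 left).
Aug has 31 days: +31 → Sep 1, 1969 (73 left).
Sep has 30 days: +30 → Oct 1, 1969 (43 left).
Oct has 31 days: +31 → Nov 1, 1969 (12 left).
+12 → Nov 13, 1969.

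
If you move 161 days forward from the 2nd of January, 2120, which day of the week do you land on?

Tuesday

Jan 2, 2120 is a Tuesday.
161 mod 7 = 0, so 161 days after a Tuesday is Tuesday + 0 = Tuesday.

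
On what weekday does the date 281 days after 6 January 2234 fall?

First find the weekday of Jan 6, 2234. Doomsday rule: the anchor day for the 2200s is Friday. For year 34: 34÷12 = 2 r 10, and 10÷4 = 2, so 2+10+2 = 14.
Friday + 14 ≡ Friday — that's 2234's doomsday.
In January the doomsday date is Jan 3 (2234 is not a leap year).
Jan 6 is 3 days after Jan 3; 3 mod 7 = 3, so Friday + 3 = Monday.
281 mod 7 = 1, so 281 days after a Monday is Monday + 1 = Tuesday.

Tuesday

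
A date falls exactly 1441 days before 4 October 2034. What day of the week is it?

Oct 4, 2034 is a Wednesday.
1441 mod 7 = 6, so 1441 days before a Wednesday is Wednesday − 6 = Thursday.

Thursday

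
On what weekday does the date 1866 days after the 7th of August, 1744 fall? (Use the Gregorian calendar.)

Aug 7, 1744 is a Friday.
1866 mod 7 = 4, so 1866 days after a Friday is Friday + 4 = Tuesday.

Tuesday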